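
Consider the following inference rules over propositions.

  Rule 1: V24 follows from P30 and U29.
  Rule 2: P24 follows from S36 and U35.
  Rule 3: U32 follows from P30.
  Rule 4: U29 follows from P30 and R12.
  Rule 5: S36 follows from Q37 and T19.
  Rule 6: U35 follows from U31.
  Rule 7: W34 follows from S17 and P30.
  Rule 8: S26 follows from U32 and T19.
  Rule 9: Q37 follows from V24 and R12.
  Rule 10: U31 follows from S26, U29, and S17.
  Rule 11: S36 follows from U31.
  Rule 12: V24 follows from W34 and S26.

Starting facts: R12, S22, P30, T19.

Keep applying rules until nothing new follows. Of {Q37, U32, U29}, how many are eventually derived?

P30 holds, so U32 follows (Rule 3).
From P30 and R12, Rule 4 gives U29.
From P30 and U29, Rule 1 gives V24.
From V24 and R12, Rule 9 gives Q37.
Q37: reached.
U32: reached.
U29: reached.
All 3 are reached.

3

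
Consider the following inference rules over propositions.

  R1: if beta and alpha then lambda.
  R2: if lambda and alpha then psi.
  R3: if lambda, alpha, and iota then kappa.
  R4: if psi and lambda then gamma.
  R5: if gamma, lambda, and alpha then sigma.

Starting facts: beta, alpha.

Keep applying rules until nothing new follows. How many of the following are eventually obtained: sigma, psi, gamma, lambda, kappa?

4

From beta and alpha, R1 gives lambda.
lambda and alpha hold, so psi follows (R2).
From psi and lambda, R4 gives gamma.
gamma, lambda, and alpha hold, so sigma follows (R5).
sigma: reached.
psi: reached.
gamma: reached.
lambda: reached.
kappa would need lambda, alpha, and iota (R3), but iota is never established.
Reached: sigma, psi, gamma, and lambda — 4 of the 5.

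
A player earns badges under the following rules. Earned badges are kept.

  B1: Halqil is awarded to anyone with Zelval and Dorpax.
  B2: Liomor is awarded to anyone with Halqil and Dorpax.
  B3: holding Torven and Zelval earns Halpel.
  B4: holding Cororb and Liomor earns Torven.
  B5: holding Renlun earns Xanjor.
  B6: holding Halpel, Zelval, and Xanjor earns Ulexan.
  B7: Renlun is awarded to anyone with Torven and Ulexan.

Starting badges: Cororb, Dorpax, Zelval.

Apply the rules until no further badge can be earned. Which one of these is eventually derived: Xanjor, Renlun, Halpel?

With Zelval and Dorpax, Halqil is earned (B1).
With Halqil and Dorpax, Liomor is earned (B2).
With Cororb and Liomor, Torven is earned (B4).
With Torven and Zelval, Halpel is earned (B3).
Renlun would need Torven and Ulexan (B7), but Ulexan is never earned. Xanjor would need Renlun (B5), but Renlun is never earned.

Halpel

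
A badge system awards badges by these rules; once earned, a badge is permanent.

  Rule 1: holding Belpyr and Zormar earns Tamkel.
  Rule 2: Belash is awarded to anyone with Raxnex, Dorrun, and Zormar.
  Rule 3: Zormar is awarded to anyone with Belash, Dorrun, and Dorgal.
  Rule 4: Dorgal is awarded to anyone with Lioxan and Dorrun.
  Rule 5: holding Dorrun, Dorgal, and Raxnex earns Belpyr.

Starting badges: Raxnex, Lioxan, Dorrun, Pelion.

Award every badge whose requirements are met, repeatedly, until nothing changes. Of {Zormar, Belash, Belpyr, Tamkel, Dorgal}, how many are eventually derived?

2

With Lioxan and Dorrun, Dorgal is earned (Rule 4).
With Dorrun, Dorgal, and Raxnex, Belpyr is earned (Rule 5).
Zormar would need Belash, Dorrun, and Dorgal (Rule 3), but Belash is never earned.
Belash would need Raxnex, Dorrun, and Zormar (Rule 2), but Zormar is never earned.
Belpyr: reached.
Tamkel would need Belpyr and Zormar (Rule 1), but Zormar is never earned.
Dorgal: reached.
Reached: Belpyr and Dorgal — 2 of the 5.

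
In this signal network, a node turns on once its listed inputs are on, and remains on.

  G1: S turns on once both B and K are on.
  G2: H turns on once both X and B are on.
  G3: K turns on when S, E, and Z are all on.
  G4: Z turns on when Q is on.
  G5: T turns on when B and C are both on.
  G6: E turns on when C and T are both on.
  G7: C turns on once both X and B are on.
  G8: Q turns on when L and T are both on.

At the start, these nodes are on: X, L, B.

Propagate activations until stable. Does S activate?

No

S would need B and K (G1), but K never turns on.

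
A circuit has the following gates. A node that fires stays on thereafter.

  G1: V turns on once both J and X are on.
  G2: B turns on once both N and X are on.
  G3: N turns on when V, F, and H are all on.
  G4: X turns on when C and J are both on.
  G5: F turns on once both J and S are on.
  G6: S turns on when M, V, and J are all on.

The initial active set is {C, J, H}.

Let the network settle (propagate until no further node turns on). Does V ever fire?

Yes

G4: C and J on → X on.
J and X are on, so V turns on (G1).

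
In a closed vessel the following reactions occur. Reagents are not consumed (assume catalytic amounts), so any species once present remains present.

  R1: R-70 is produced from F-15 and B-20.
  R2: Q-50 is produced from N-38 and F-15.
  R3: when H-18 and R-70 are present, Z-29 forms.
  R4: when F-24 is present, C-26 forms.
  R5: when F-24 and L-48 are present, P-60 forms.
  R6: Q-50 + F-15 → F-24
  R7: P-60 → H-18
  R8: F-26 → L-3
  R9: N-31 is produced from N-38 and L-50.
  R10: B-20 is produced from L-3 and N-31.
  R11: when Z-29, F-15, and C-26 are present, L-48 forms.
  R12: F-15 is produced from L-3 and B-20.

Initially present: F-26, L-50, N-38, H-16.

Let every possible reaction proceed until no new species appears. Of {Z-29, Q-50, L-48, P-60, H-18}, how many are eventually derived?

N-38 and L-50 present → N-31 forms (R9).
F-26 present → L-3 forms (R8).
L-3 and N-31 present → B-20 forms (R10).
L-3 and B-20 present → F-15 forms (R12).
N-38 and F-15 present → Q-50 forms (R2).
Z-29 would need H-18 and R-70 (R3), but H-18 never forms.
Q-50: reached.
L-48 would need Z-29, F-15, and C-26 (R11), but Z-29 never forms.
P-60 would need F-24 and L-48 (R5), but L-48 never forms.
H-18 would need P-60 (R7), but P-60 never forms.
Reached: Q-50 — 1 of the 5.

1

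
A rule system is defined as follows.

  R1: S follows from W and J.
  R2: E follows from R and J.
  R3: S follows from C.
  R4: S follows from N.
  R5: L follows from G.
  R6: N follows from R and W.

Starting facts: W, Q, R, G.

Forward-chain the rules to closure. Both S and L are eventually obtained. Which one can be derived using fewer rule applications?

L: From G, R5 gives L. [1 rule application]
S: R and W hold, so N follows (R6). From N, R4 gives S. [2 rule applications]
L needs fewer.

L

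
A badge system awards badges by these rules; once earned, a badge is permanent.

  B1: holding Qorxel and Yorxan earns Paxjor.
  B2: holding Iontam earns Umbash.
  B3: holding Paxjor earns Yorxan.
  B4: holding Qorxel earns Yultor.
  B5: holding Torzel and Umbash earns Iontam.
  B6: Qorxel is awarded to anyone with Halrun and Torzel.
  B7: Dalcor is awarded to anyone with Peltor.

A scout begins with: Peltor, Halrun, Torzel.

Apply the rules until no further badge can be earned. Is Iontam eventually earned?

No

Iontam would need Torzel and Umbash (B5), but Umbash is never earned.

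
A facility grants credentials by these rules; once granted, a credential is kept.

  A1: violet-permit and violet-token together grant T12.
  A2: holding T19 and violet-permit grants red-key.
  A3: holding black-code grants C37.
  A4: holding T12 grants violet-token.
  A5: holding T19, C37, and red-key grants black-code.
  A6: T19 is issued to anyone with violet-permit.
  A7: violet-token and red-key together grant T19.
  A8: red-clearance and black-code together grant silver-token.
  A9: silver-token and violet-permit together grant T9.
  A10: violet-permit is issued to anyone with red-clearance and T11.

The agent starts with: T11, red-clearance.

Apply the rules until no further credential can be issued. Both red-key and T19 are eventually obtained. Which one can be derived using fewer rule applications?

T19

T19: Holding red-clearance and T11 grants violet-permit (A10). Holding violet-permit grants T19 (A6). [2 rule applications]
red-key: Holding red-clearance and T11 grants violet-permit (A10). Holding violet-permit grants T19 (A6). Holding T19 and violet-permit grants red-key (A2). [3 rule applications]
T19 needs fewer.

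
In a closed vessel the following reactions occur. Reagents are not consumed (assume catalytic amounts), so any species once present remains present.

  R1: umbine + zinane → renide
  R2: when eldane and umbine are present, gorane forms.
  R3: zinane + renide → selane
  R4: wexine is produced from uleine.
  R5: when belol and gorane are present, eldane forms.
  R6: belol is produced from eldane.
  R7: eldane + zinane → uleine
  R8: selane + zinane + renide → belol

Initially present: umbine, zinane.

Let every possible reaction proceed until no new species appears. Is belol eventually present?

umbine and zinane present → renide forms (R1).
zinane and renide present → selane forms (R3).
selane, zinane, and renide present → belol forms (R8).

Yes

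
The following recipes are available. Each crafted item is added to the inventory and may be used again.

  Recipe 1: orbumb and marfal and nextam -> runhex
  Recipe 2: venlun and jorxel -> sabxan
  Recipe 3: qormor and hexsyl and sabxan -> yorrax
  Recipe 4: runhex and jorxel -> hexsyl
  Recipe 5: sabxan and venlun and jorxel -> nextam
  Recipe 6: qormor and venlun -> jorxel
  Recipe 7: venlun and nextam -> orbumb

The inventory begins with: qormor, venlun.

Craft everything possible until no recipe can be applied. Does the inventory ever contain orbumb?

Yes

qormor and venlun -> jorxel (Recipe 6).
Using Recipe 2, venlun and jorxel make sabxan.
sabxan and venlun and jorxel -> nextam (Recipe 5).
venlun and nextam -> orbumb (Recipe 7).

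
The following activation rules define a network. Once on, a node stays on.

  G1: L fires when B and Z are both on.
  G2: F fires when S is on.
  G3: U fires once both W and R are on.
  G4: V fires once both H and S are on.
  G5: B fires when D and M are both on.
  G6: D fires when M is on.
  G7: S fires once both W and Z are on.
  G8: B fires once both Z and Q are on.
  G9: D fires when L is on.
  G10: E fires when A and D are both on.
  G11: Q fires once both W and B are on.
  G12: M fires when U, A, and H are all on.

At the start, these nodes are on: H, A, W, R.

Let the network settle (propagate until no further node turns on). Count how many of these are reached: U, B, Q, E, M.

G3: W and R on → U on.
U, A, and H are on, so M fires (G12).
G6: M on → D on.
G10: A and D on → E on.
D and M are on, so B fires (G5).
G11: W and B on → Q on.
U: reached.
B: reached.
Q: reached.
E: reached.
M: reached.
All 5 are reached.

5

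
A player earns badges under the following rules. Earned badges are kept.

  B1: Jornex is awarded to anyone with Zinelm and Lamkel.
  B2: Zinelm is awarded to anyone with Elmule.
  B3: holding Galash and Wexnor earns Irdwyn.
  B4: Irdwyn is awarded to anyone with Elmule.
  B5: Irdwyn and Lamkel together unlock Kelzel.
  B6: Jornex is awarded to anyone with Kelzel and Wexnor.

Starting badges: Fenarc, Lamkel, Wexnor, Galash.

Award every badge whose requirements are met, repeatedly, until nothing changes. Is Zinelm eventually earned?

No

Zinelm would need Elmule (B2), but Elmule is never earned.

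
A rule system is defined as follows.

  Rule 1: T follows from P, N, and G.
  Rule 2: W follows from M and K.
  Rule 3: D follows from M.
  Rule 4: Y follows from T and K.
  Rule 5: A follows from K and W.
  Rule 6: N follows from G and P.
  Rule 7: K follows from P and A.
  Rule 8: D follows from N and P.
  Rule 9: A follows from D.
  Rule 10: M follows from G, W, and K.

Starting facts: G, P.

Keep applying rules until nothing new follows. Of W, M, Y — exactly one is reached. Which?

Y

From G and P, Rule 6 gives N.
P, N, and G hold, so T follows (Rule 1).
From N and P, Rule 8 gives D.
From D, Rule 9 gives A.
P and A hold, so K follows (Rule 7).
T and K hold, so Y follows (Rule 4).
W would need M and K (Rule 2), but M is never established. M would need G, W, and K (Rule 10), but W is never established.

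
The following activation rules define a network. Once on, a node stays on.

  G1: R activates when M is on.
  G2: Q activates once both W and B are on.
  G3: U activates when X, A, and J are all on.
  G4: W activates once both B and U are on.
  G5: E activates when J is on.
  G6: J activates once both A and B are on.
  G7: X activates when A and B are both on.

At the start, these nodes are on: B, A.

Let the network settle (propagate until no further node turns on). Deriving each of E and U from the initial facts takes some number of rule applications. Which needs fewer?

E

E: A and B are on, so J activates (G6). G5: J on → E on. [2 rule applications]
U: A and B are on, so J activates (G6). A and B are on, so X activates (G7). G3: X, A, and J on → U on. [3 rule applications]
E needs fewer.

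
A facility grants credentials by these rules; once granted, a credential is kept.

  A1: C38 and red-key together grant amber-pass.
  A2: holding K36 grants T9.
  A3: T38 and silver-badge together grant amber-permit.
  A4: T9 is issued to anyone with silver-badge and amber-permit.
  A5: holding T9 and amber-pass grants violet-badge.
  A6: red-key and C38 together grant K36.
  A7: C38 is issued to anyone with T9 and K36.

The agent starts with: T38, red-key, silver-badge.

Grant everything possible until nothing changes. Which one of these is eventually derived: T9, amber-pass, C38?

T9

Holding T38 and silver-badge grants amber-permit (A3).
Holding silver-badge and amber-permit grants T9 (A4).
amber-pass would need C38 and red-key (A1), but C38 is never granted. C38 would need T9 and K36 (A7), but K36 is never granted.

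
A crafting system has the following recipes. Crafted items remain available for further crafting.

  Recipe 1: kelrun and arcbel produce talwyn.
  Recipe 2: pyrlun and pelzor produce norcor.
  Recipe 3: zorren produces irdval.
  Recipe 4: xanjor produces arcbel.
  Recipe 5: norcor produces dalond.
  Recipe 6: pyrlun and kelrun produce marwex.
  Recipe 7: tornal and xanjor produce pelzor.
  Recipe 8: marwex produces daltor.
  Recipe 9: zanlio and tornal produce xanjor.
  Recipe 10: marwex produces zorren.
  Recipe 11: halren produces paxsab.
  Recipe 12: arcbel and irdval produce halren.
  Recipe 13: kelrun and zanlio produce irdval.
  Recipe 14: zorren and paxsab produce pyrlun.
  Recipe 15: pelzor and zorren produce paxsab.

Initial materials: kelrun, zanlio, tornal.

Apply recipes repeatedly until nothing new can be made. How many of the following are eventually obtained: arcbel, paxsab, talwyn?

3

kelrun and zanlio → irdval (Recipe 13).
Using Recipe 9, zanlio and tornal make xanjor.
Using Recipe 4, xanjor makes arcbel.
kelrun and arcbel → talwyn (Recipe 1).
Using Recipe 12, arcbel and irdval make halren.
Using Recipe 11, halren makes paxsab.
arcbel: reached.
paxsab: reached.
talwyn: reached.
All 3 are reached.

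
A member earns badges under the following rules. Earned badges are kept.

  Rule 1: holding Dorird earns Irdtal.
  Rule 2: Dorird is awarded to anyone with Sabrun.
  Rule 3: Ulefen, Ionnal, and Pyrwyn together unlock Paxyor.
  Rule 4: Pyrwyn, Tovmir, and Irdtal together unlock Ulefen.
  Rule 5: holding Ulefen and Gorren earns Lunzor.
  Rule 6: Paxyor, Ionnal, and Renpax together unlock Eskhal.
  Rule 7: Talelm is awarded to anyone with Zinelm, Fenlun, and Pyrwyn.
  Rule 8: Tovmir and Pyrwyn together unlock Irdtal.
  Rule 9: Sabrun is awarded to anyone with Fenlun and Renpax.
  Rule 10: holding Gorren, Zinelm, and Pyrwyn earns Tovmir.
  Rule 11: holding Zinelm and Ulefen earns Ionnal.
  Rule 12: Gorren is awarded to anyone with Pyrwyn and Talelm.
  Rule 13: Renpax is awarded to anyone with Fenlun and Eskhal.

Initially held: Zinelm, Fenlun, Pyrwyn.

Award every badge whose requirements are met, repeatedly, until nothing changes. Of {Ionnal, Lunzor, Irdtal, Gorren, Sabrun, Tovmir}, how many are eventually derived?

5

With Zinelm, Fenlun, and Pyrwyn, Talelm is earned (Rule 7).
With Pyrwyn and Talelm, Gorren is earned (Rule 12).
With Gorren, Zinelm, and Pyrwyn, Tovmir is earned (Rule 10).
With Tovmir and Pyrwyn, Irdtal is earned (Rule 8).
With Pyrwyn, Tovmir, and Irdtal, Ulefen is earned (Rule 4).
With Zinelm and Ulefen, Ionnal is earned (Rule 11).
With Ulefen and Gorren, Lunzor is earned (Rule 5).
Ionnal: reached.
Lunzor: reached.
Irdtal: reached.
Gorren: reached.
Sabrun would need Fenlun and Renpax (Rule 9), but Renpax is never earned.
Tovmir: reached.
Reached: Ionnal, Lunzor, Irdtal, Gorren, and Tovmir — 5 of the 6.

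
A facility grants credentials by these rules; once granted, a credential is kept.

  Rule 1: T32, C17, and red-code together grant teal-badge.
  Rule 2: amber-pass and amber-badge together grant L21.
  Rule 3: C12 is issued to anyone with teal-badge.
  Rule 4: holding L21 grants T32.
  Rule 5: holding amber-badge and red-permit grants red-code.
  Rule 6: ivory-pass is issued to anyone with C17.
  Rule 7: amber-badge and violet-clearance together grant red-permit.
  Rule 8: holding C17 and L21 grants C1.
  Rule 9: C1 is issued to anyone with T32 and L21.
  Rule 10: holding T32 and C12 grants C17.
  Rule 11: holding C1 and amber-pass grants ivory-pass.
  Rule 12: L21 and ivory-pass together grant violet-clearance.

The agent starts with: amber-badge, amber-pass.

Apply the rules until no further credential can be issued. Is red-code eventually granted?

Holding amber-pass and amber-badge grants L21 (Rule 2).
Holding L21 grants T32 (Rule 4).
Holding T32 and L21 grants C1 (Rule 9).
Holding C1 and amber-pass grants ivory-pass (Rule 11).
Holding L21 and ivory-pass grants violet-clearance (Rule 12).
Holding amber-badge and violet-clearance grants red-permit (Rule 7).
Holding amber-badge and red-permit grants red-code (Rule 5).

Yes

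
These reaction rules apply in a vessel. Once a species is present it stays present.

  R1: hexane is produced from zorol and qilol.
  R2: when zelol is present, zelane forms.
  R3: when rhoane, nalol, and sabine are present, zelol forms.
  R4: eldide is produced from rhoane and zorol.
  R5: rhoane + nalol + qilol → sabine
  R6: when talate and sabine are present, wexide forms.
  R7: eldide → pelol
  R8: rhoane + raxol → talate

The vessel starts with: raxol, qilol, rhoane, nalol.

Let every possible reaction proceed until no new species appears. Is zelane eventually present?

Yes

rhoane, nalol, and qilol present → sabine forms (R5).
rhoane, nalol, and sabine present → zelol forms (R3).
zelol present → zelane forms (R2).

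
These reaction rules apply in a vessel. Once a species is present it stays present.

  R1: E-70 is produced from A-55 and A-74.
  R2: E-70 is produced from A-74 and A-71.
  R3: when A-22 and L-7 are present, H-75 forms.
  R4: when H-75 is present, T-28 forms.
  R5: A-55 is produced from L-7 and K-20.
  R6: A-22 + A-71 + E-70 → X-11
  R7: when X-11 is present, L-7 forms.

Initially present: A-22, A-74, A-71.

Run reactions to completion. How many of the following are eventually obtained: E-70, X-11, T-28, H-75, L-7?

A-74 and A-71 present → E-70 forms (R2).
A-22, A-71, and E-70 present → X-11 forms (R6).
X-11 present → L-7 forms (R7).
A-22 and L-7 present → H-75 forms (R3).
H-75 present → T-28 forms (R4).
E-70: reached.
X-11: reached.
T-28: reached.
H-75: reached.
L-7: reached.
All 5 are reached.

5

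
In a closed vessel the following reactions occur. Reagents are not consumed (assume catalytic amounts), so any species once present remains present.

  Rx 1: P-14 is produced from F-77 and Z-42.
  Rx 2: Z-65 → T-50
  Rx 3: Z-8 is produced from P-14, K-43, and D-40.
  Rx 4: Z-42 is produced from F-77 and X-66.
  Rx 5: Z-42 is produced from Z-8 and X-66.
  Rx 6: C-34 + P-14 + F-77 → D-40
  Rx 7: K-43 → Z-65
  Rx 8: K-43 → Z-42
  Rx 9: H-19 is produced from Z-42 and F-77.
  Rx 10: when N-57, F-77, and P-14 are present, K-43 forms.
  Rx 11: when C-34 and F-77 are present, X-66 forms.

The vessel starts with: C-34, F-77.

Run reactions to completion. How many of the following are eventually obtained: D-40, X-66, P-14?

C-34 and F-77 present → X-66 forms (Rx 11).
F-77 and X-66 present → Z-42 forms (Rx 4).
F-77 and Z-42 present → P-14 forms (Rx 1).
C-34, P-14, and F-77 present → D-40 forms (Rx 6).
D-40: reached.
X-66: reached.
P-14: reached.
All 3 are reached.

3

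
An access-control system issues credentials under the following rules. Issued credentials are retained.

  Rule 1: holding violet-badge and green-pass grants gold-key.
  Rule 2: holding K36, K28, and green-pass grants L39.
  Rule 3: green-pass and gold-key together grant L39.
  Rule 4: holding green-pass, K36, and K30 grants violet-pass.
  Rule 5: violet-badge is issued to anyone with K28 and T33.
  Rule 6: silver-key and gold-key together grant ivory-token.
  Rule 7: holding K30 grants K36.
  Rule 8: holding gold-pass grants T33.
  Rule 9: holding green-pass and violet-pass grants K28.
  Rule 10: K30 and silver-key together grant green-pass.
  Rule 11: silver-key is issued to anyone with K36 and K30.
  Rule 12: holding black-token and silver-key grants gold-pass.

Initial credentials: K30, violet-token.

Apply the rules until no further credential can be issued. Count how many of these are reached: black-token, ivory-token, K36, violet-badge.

1

Holding K30 grants K36 (Rule 7).
No rule produces black-token, and it is not given.
ivory-token would need silver-key and gold-key (Rule 6), but gold-key is never granted.
K36: reached.
violet-badge would need K28 and T33 (Rule 5), but T33 is never granted.
Reached: K36 — 1 of the 4.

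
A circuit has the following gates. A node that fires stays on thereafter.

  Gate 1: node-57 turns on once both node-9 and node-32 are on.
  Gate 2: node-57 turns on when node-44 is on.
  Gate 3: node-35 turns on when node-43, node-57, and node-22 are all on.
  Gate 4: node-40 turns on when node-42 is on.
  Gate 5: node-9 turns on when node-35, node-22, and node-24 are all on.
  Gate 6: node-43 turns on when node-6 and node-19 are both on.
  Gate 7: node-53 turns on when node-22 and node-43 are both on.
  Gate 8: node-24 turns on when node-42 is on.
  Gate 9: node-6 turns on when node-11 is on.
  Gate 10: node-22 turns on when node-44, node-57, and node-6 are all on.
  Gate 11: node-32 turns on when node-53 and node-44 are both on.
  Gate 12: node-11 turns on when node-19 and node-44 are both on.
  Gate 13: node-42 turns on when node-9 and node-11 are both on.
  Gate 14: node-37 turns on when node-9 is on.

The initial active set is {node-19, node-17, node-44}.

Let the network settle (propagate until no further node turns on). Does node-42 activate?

node-42 would need node-9 and node-11 (Gate 13), but node-9 never turns on.

No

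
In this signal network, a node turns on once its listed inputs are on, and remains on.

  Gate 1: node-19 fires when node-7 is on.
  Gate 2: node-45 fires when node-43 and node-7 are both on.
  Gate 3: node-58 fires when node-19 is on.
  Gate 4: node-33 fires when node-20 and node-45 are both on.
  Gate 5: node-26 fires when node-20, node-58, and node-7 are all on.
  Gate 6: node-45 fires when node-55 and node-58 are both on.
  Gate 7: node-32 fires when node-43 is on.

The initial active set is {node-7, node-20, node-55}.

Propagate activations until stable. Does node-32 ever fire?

node-32 would need node-43 (Gate 7), but node-43 never turns on.

No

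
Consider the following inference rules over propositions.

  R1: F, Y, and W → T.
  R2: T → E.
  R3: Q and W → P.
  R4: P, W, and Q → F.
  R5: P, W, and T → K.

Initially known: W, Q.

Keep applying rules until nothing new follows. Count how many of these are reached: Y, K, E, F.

From Q and W, R3 gives P.
From P, W, and Q, R4 gives F.
No rule produces Y, and it is not given.
K would need P, W, and T (R5), but T is never established.
E would need T (R2), but T is never established.
F: reached.
Reached: F — 1 of the 4.

1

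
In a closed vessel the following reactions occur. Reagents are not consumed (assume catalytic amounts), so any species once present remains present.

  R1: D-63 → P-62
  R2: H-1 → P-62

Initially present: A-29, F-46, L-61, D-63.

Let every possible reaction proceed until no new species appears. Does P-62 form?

Yes

D-63 present → P-62 forms (R1).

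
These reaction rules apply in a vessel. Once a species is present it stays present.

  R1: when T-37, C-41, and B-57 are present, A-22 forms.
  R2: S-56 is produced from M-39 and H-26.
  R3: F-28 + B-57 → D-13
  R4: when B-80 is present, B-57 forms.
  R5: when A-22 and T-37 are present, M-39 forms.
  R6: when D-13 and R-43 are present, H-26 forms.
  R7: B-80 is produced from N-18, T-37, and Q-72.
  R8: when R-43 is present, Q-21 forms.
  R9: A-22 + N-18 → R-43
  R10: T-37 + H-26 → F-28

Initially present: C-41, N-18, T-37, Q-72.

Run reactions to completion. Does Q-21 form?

Yes

N-18, T-37, and Q-72 present → B-80 forms (R7).
B-80 present → B-57 forms (R4).
T-37, C-41, and B-57 present → A-22 forms (R1).
A-22 and N-18 present → R-43 forms (R9).
R-43 present → Q-21 forms (R8).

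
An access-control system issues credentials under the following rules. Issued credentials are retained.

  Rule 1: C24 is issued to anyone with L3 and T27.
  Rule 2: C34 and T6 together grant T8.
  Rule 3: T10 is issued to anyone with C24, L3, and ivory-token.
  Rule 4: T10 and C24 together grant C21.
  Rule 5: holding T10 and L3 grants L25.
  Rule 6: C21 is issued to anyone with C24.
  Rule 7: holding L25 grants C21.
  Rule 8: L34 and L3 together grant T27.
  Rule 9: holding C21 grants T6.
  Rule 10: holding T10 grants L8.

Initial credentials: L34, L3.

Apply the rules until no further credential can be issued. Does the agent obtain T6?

Yes

Holding L34 and L3 grants T27 (Rule 8).
Holding L3 and T27 grants C24 (Rule 1).
Holding C24 grants C21 (Rule 6).
Holding C21 grants T6 (Rule 9).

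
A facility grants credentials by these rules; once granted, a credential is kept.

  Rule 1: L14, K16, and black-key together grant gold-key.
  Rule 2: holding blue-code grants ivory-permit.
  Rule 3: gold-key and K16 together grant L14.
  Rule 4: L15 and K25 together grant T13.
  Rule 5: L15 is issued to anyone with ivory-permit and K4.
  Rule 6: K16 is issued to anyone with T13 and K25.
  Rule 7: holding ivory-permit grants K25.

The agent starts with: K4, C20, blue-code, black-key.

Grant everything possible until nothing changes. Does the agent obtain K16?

Yes

Holding blue-code grants ivory-permit (Rule 2).
Holding ivory-permit grants K25 (Rule 7).
Holding ivory-permit and K4 grants L15 (Rule 5).
Holding L15 and K25 grants T13 (Rule 4).
Holding T13 and K25 grants K16 (Rule 6).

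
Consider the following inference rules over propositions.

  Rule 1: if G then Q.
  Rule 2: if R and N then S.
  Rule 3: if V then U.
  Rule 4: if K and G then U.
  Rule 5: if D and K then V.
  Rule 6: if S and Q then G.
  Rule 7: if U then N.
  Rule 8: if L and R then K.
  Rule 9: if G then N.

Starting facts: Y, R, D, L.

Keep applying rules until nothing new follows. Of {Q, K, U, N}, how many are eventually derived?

From L and R, Rule 8 gives K.
D and K hold, so V follows (Rule 5).
From V, Rule 3 gives U.
From U, Rule 7 gives N.
Q would need G (Rule 1), but G is never established.
K: reached.
U: reached.
N: reached.
Reached: K, U, and N — 3 of the 4.

3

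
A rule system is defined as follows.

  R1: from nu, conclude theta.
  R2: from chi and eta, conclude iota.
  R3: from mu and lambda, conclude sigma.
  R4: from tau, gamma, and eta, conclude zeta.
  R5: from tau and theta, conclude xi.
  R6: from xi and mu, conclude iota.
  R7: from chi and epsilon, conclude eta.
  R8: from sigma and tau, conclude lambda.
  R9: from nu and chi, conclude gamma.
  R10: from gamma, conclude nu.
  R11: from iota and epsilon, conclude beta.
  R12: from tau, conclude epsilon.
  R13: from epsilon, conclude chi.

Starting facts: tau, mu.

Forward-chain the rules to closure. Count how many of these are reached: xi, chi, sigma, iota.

2

From tau, R12 gives epsilon.
epsilon holds, so chi follows (R13).
chi and epsilon hold, so eta follows (R7).
chi and eta hold, so iota follows (R2).
xi would need tau and theta (R5), but theta is never established.
chi: reached.
sigma would need mu and lambda (R3), but lambda is never established.
iota: reached.
Reached: chi and iota — 2 of the 4.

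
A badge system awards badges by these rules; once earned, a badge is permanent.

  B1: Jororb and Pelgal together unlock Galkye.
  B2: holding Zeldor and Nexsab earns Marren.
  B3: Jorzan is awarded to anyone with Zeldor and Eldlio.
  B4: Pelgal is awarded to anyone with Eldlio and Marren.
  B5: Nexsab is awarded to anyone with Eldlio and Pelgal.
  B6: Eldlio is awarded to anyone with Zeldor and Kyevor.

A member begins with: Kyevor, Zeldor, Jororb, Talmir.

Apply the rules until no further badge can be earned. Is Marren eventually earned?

No

Marren would need Zeldor and Nexsab (B2), but Nexsab is never earned.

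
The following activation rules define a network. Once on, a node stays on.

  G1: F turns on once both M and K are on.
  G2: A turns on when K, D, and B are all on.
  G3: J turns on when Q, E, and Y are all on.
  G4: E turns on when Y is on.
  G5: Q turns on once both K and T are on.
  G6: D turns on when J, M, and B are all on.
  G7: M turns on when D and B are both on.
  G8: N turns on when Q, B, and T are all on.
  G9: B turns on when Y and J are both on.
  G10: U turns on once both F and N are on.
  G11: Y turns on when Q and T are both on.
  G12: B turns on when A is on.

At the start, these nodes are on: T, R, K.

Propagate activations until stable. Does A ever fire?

A would need K, D, and B (G2), but D never turns on.

No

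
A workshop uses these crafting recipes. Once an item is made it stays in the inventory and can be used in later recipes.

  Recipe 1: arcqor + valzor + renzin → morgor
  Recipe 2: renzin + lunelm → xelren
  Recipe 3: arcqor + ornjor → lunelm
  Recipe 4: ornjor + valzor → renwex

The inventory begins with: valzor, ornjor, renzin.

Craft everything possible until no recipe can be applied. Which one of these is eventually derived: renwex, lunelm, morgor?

Using Recipe 4, ornjor and valzor make renwex.
morgor would need arcqor, valzor, and renzin (Recipe 1), but arcqor is never obtained. lunelm would need arcqor and ornjor (Recipe 3), but arcqor is never obtained.

renwex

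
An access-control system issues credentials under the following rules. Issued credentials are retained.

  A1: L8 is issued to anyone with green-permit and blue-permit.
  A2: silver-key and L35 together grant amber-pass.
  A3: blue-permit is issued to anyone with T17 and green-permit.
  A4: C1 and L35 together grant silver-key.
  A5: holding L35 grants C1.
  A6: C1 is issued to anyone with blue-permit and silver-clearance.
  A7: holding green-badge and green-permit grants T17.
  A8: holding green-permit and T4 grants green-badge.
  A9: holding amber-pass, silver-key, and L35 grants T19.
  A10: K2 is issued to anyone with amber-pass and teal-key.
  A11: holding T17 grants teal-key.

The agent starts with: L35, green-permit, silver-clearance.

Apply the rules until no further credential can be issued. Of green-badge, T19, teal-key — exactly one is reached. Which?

Holding L35 grants C1 (A5).
Holding C1 and L35 grants silver-key (A4).
Holding silver-key and L35 grants amber-pass (A2).
Holding amber-pass, silver-key, and L35 grants T19 (A9).
teal-key would need T17 (A11), but T17 is never granted. green-badge would need green-permit and T4 (A8), but T4 is never granted.

T19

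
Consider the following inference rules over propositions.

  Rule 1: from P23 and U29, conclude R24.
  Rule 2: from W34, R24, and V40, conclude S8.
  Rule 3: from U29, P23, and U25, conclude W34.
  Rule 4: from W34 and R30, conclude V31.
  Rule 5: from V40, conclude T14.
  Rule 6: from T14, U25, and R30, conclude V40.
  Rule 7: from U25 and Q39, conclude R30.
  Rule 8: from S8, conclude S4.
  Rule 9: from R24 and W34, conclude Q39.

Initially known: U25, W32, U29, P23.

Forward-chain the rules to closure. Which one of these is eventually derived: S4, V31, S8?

V31

P23 and U29 hold, so R24 follows (Rule 1).
From U29, P23, and U25, Rule 3 gives W34.
From R24 and W34, Rule 9 gives Q39.
From U25 and Q39, Rule 7 gives R30.
W34 and R30 hold, so V31 follows (Rule 4).
S4 would need S8 (Rule 8), but S8 is never established. S8 would need W34, R24, and V40 (Rule 2), but V40 is never established.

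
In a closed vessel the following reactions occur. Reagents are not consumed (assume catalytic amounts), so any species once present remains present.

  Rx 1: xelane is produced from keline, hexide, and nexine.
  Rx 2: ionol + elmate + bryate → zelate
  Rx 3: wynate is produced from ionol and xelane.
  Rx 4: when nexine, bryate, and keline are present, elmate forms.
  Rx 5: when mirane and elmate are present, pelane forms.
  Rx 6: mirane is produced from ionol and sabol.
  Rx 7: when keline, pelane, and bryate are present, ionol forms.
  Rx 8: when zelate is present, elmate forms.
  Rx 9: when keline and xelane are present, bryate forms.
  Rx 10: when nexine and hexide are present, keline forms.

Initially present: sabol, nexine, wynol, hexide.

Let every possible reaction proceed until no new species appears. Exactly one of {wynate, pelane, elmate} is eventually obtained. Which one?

nexine and hexide present → keline forms (Rx 10).
keline, hexide, and nexine present → xelane forms (Rx 1).
keline and xelane present → bryate forms (Rx 9).
nexine, bryate, and keline present → elmate forms (Rx 4).
pelane would need mirane and elmate (Rx 5), but mirane never forms. wynate would need ionol and xelane (Rx 3), but ionol never forms.

elmate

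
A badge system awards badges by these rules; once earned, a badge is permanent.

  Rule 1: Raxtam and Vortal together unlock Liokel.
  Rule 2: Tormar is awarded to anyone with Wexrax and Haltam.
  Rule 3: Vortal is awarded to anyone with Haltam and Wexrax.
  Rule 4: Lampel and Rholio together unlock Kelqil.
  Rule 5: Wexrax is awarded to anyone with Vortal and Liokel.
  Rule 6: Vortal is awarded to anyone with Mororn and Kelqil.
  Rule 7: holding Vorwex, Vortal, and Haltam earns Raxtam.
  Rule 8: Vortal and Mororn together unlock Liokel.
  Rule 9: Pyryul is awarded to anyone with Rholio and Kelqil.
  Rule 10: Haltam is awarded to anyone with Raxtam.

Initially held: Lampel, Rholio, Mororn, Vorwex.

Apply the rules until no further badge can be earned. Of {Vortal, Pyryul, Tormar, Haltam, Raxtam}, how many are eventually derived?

2

With Lampel and Rholio, Kelqil is earned (Rule 4).
With Mororn and Kelqil, Vortal is earned (Rule 6).
With Rholio and Kelqil, Pyryul is earned (Rule 9).
Vortal: reached.
Pyryul: reached.
Tormar would need Wexrax and Haltam (Rule 2), but Haltam is never earned.
Haltam would need Raxtam (Rule 10), but Raxtam is never earned.
Raxtam would need Vorwex, Vortal, and Haltam (Rule 7), but Haltam is never earned.
Reached: Vortal and Pyryul — 2 of the 5.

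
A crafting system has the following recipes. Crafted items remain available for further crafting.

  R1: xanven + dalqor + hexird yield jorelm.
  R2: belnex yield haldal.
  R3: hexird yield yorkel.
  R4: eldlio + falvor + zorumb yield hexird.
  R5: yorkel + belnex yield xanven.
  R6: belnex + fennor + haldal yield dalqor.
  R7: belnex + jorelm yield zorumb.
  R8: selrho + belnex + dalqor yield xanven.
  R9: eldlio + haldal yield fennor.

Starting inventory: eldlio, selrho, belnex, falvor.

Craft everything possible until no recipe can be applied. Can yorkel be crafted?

No

yorkel would need hexird (R3), but hexird is never obtained.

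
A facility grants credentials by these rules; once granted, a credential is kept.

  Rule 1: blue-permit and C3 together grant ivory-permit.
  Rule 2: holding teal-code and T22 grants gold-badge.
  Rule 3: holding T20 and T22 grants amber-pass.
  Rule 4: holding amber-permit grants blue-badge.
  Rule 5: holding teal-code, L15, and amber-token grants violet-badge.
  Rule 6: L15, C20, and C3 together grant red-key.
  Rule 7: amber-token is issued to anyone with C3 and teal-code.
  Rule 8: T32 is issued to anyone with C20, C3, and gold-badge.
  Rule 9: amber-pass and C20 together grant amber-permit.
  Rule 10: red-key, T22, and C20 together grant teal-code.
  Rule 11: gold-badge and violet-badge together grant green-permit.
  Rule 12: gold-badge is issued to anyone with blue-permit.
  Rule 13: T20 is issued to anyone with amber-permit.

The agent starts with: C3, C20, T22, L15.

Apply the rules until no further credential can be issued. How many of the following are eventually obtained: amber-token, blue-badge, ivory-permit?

Holding L15, C20, and C3 grants red-key (Rule 6).
Holding red-key, T22, and C20 grants teal-code (Rule 10).
Holding C3 and teal-code grants amber-token (Rule 7).
amber-token: reached.
blue-badge would need amber-permit (Rule 4), but amber-permit is never granted.
ivory-permit would need blue-permit and C3 (Rule 1), but blue-permit is never granted.
Reached: amber-token — 1 of the 3.

1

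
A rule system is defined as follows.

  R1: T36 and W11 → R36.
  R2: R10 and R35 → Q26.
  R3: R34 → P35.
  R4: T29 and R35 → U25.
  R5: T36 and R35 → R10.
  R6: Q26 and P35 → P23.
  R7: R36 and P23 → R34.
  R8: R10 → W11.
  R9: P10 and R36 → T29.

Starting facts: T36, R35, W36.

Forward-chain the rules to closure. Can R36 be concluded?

Yes

From T36 and R35, R5 gives R10.
From R10, R8 gives W11.
T36 and W11 hold, so R36 follows (R1).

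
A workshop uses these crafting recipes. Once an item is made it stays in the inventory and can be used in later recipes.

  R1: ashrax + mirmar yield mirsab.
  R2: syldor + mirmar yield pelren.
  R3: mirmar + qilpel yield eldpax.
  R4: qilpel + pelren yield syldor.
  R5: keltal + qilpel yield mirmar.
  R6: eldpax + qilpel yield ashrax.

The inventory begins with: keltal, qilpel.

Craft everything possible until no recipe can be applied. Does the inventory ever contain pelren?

pelren would need syldor and mirmar (R2), but syldor is never obtained.

No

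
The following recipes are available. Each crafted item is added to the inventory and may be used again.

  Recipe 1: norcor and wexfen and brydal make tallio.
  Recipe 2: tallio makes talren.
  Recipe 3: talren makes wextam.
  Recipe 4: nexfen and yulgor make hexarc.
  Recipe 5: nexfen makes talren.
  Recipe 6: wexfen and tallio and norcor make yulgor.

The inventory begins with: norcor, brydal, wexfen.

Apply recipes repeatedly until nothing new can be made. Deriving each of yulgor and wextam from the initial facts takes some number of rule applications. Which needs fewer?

yulgor: Using Recipe 1, norcor, wexfen, and brydal make tallio. wexfen and tallio and norcor → yulgor (Recipe 6). [2 rule applications]
wextam: norcor and wexfen and brydal → tallio (Recipe 1). tallio → talren (Recipe 2). Using Recipe 3, talren makes wextam. [3 rule applications]
yulgor needs fewer.

yulgor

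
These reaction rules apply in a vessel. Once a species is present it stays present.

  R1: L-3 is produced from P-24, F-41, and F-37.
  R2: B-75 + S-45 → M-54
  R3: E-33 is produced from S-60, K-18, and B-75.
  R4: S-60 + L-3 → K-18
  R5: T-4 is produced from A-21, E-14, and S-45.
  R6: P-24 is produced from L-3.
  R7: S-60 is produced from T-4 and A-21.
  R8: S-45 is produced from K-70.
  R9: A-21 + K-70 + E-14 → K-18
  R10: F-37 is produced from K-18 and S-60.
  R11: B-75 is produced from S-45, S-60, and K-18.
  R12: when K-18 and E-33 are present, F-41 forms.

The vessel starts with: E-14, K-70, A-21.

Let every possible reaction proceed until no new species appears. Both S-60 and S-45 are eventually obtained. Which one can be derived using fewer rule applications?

S-45

S-45: K-70 present → S-45 forms (R8). [1 rule application]
S-60: K-70 present → S-45 forms (R8). A-21, E-14, and S-45 present → T-4 forms (R5). T-4 and A-21 present → S-60 forms (R7). [3 rule applications]
S-45 needs fewer.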